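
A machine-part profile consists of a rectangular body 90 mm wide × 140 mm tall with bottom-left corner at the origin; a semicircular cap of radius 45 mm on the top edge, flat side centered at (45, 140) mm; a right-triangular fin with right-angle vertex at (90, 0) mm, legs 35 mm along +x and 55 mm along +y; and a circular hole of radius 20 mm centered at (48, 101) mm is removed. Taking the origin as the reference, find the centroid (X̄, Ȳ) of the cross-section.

rectangular body: A = 90 × 140 = 12600.00, centroid at (45.00, 70.00).
semicircular top: A = ½π·45² = 3180.86, centroid at (45.00, 159.10).
triangular fin: A = ½·35·55 = 962.50, centroid at (101.67, 18.33).
hole: A = −π·20² = -1256.64, centroid at (48.00, 101.00).
ΣA = 15486.73 mm², ΣAX̄ = 747674.40 mm³, ΣAȲ = 1278796.25 mm³.
X̄ = 747674.40/15486.73 = 48.28 mm; Ȳ = 1278796.25/15486.73 = 82.57 mm.

X̄ = 48.28 mm, Ȳ = 82.57 mm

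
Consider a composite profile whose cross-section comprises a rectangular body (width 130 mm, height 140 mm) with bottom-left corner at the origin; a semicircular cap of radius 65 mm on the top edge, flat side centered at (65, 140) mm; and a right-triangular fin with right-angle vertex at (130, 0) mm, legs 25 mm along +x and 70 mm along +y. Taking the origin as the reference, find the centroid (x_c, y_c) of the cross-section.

rectangular body: A = 130 × 140 = 18200.00, centroid at (65.00, 70.00).
semicircular top: A = ½π·65² = 6636.61, centroid at (65.00, 167.59).
triangular fin: A = ½·25·70 = 875.00, centroid at (138.33, 23.33).
ΣA = 25711.61 mm², ΣAx_c = 1735421.61 mm³, ΣAy_c = 2406626.03 mm³.
x_c = 1735421.61/25711.61 = 67.50 mm; y_c = 2406626.03/25711.61 = 93.60 mm.

x_c = 67.50 mm, y_c = 93.60 mm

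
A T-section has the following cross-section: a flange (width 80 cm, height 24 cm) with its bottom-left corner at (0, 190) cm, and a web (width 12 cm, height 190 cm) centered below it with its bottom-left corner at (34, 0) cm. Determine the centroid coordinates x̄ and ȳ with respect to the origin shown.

web: A = 12 × 190 = 2280.00, centroid at (40.00, 95.00).
flange: A = 80 × 24 = 1920.00, centroid at (40.00, 202.00).
ΣA = 4200.00 cm²
ΣAx̄ = (2280.00)(40.00) + (1920.00)(40.00) = 168000.00 cm³
ΣAȳ = (2280.00)(95.00) + (1920.00)(202.00) = 604440.00 cm³
x̄ = 168000.00 / 4200.00 = 40.00 cm
ȳ = 604440.00 / 4200.00 = 143.91 cm

x̄ = 40.00 cm, ȳ = 143.91 cm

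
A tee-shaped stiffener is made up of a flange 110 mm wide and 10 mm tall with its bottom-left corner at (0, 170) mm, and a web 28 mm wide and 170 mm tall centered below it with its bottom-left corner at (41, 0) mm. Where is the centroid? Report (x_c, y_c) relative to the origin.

x_c = 55.00 mm, y_c = 101.89 mm

Part | A | x̄ᵢ | ȳᵢ | A·x̄ᵢ | A·ȳᵢ
web | 4760.00 | 55.00 | 85.00 | 261800.00 | 404600.00
flange | 1100.00 | 55.00 | 175.00 | 60500.00 | 192500.00
Σ | 5860.00 |  |  | 322300.00 | 597100.00
x_c = 322300.00 / 5860.00 = 55.00 mm
y_c = 597100.00 / 5860.00 = 101.89 mm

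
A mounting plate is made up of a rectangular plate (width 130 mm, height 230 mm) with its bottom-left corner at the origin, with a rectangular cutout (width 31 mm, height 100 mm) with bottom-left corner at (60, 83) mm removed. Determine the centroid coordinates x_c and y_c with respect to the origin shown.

x_c = 63.79 mm, y_c = 112.92 mm

plate: A = 130 × 230 = 29900.00, centroid at (65.00, 115.00).
hole: A = −(31 × 100) = -3100.00, centroid at (75.50, 133.00).
ΣA = 26800.00 mm², ΣAx_c = 1709450.00 mm³, ΣAy_c = 3026200.00 mm³.
x_c = 1709450.00/26800.00 = 63.79 mm; y_c = 3026200.00/26800.00 = 112.92 mm.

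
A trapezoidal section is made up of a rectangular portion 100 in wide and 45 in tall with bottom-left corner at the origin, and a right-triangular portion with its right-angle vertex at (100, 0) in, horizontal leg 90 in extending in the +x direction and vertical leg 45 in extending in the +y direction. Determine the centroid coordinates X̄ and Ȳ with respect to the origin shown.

Part | A | x̄ᵢ | ȳᵢ | A·x̄ᵢ | A·ȳᵢ
rectangular portion | 4500.00 | 50.00 | 22.50 | 225000.00 | 101250.00
triangular portion | 2025.00 | 130.00 | 15.00 | 263250.00 | 30375.00
Σ | 6525.00 |  |  | 488250.00 | 131625.00
X̄ = 488250.00 / 6525.00 = 74.83 in
Ȳ = 131625.00 / 6525.00 = 20.17 in

X̄ = 74.83 in, Ȳ = 20.17 in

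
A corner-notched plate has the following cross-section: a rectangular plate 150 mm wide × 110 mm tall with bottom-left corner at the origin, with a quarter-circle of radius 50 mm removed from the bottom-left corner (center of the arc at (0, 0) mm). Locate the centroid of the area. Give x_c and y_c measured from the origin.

plate: A = 150 × 110 = 16500.00, centroid at (75.00, 55.00).
removed quarter-circle: A = −¼π·50² = -1963.50, centroid at (21.22, 21.22).
ΣA = 14536.50 mm², ΣAx_c = 1195833.33 mm³, ΣAy_c = 865833.33 mm³.
x_c = 1195833.33/14536.50 = 82.26 mm; y_c = 865833.33/14536.50 = 59.56 mm.

x_c = 82.26 mm, y_c = 59.56 mm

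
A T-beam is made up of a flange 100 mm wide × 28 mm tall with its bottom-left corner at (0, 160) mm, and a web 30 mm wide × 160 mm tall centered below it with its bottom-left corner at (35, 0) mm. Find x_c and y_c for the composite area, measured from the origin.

web: A = 30 × 160 = 4800.00, centroid at (50.00, 80.00).
flange: A = 100 × 28 = 2800.00, centroid at (50.00, 174.00).
ΣA = 7600.00 mm²
ΣAx_c = (4800.00)(50.00) + (2800.00)(50.00) = 380000.00 mm³
ΣAy_c = (4800.00)(80.00) + (2800.00)(174.00) = 871200.00 mm³
x_c = 380000.00 / 7600.00 = 50.00 mm
y_c = 871200.00 / 7600.00 = 114.63 mm

x_c = 50.00 mm, y_c = 114.63 mm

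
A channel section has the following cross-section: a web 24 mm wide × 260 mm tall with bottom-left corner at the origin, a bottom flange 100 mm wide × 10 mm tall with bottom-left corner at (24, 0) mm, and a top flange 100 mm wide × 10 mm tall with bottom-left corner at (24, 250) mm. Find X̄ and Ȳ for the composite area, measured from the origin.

web: A = 24 × 260 = 6240.00, centroid at (12.00, 130.00).
bottom flange: A = 100 × 10 = 1000.00, centroid at (74.00, 5.00).
top flange: A = 100 × 10 = 1000.00, centroid at (74.00, 255.00).
ΣA = 8240.00 mm²
ΣAX̄ = (6240.00)(12.00) + (1000.00)(74.00) + (1000.00)(74.00) = 222880.00 mm³
ΣAȲ = (6240.00)(130.00) + (1000.00)(5.00) + (1000.00)(255.00) = 1071200.00 mm³
X̄ = 222880.00 / 8240.00 = 27.05 mm
Ȳ = 1071200.00 / 8240.00 = 130.00 mm

X̄ = 27.05 mm, Ȳ = 130.00 mm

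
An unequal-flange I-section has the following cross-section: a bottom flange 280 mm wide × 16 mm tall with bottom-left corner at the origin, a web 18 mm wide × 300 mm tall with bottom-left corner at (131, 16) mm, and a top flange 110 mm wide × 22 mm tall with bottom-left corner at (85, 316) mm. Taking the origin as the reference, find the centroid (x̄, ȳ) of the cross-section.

x̄ = 140.00 mm, ȳ = 140.13 mm

Part | A | x̄ᵢ | ȳᵢ | A·x̄ᵢ | A·ȳᵢ
bottom flange | 4480.00 | 140.00 | 8.00 | 627200.00 | 35840.00
web | 5400.00 | 140.00 | 166.00 | 756000.00 | 896400.00
top flange | 2420.00 | 140.00 | 327.00 | 338800.00 | 791340.00
Σ | 12300.00 |  |  | 1722000.00 | 1723580.00
x̄ = 1722000.00 / 12300.00 = 140.00 mm
ȳ = 1723580.00 / 12300.00 = 140.13 mm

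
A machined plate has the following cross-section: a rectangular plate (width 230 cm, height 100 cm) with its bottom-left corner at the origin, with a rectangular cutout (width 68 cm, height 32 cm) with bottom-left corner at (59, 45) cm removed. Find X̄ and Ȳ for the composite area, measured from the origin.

X̄ = 117.30 cm, Ȳ = 48.85 cm

plate: A = 230 × 100 = 23000.00, centroid at (115.00, 50.00).
hole: A = −(68 × 32) = -2176.00, centroid at (93.00, 61.00).
ΣA = 20824.00 cm², ΣAX̄ = 2442632.00 cm³, ΣAȲ = 1017264.00 cm³.
X̄ = 2442632.00/20824.00 = 117.30 cm; Ȳ = 1017264.00/20824.00 = 48.85 cm.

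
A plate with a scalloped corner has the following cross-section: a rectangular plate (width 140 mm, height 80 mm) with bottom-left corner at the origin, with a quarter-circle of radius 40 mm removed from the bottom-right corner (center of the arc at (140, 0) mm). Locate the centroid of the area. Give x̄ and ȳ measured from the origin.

x̄ = 63.30 mm, ȳ = 42.91 mm

plate: A = 140 × 80 = 11200.00, centroid at (70.00, 40.00).
removed quarter-circle: A = −¼π·40² = -1256.64, centroid at (123.02, 16.98).
ΣA = 9943.36 mm²
ΣAx̄ = (11200.00)(70.00) + (-1256.64)(123.02) = 629404.14 mm³
ΣAȳ = (11200.00)(40.00) + (-1256.64)(16.98) = 426666.67 mm³
x̄ = 629404.14 / 9943.36 = 63.30 mm
ȳ = 426666.67 / 9943.36 = 42.91 mm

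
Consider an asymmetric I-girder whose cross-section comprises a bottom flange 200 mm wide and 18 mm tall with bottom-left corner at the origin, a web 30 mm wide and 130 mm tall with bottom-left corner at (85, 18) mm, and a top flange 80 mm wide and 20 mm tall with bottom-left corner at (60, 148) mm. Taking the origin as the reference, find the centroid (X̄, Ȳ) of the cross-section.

bottom flange: A = 200 × 18 = 3600.00, centroid at (100.00, 9.00).
web: A = 30 × 130 = 3900.00, centroid at (100.00, 83.00).
top flange: A = 80 × 20 = 1600.00, centroid at (100.00, 158.00).
ΣA = 9100.00 mm², ΣAX̄ = 910000.00 mm³, ΣAȲ = 608900.00 mm³.
X̄ = 910000.00/9100.00 = 100.00 mm; Ȳ = 608900.00/9100.00 = 66.91 mm.

X̄ = 100.00 mm, Ȳ = 66.91 mm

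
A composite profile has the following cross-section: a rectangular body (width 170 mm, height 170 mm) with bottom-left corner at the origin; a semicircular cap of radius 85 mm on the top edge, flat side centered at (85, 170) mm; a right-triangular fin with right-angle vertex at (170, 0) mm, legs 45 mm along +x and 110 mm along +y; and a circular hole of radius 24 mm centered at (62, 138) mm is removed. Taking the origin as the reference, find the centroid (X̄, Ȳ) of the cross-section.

rectangular body: A = 170 × 170 = 28900.00, centroid at (85.00, 85.00).
semicircular top: A = ½π·85² = 11349.00, centroid at (85.00, 206.08).
triangular fin: A = ½·45·110 = 2475.00, centroid at (185.00, 36.67).
hole: A = −π·24² = -1809.56, centroid at (62.00, 138.00).
ΣA = 40914.45 mm², ΣAX̄ = 3766847.74 mm³, ΣAȲ = 4636278.34 mm³.
X̄ = 3766847.74/40914.45 = 92.07 mm; Ȳ = 4636278.34/40914.45 = 113.32 mm.

X̄ = 92.07 mm, Ȳ = 113.32 mm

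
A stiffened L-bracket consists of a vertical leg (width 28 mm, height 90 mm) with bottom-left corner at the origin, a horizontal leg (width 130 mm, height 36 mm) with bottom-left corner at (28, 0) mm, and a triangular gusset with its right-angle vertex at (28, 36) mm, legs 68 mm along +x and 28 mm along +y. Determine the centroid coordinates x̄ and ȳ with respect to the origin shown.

vertical leg: A = 28 × 90 = 2520.00, centroid at (14.00, 45.00).
horizontal leg: A = 130 × 36 = 4680.00, centroid at (93.00, 18.00).
gusset: A = ½·68·28 = 952.00, centroid at (50.67, 45.33).
ΣA = 8152.00 mm², ΣAx̄ = 518754.67 mm³, ΣAȳ = 240797.33 mm³.
x̄ = 518754.67/8152.00 = 63.64 mm; ȳ = 240797.33/8152.00 = 29.54 mm.

x̄ = 63.64 mm, ȳ = 29.54 mm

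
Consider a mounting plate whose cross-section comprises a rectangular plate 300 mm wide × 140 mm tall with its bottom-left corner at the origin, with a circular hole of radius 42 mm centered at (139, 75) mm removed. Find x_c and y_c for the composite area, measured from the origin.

plate: A = 300 × 140 = 42000.00, centroid at (150.00, 70.00).
hole: A = −π·42² = -5541.77, centroid at (139.00, 75.00).
ΣA = 36458.23 mm²
ΣAx_c = (42000.00)(150.00) + (-5541.77)(139.00) = 5529694.05 mm³
ΣAy_c = (42000.00)(70.00) + (-5541.77)(75.00) = 2524367.29 mm³
x_c = 5529694.05 / 36458.23 = 151.67 mm
y_c = 2524367.29 / 36458.23 = 69.24 mm

x_c = 151.67 mm, y_c = 69.24 mm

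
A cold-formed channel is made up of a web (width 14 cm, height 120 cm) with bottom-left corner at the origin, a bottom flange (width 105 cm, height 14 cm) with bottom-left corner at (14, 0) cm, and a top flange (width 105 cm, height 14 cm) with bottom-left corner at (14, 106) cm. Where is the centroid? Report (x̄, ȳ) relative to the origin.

web: A = 14 × 120 = 1680.00, centroid at (7.00, 60.00).
bottom flange: A = 105 × 14 = 1470.00, centroid at (66.50, 7.00).
top flange: A = 105 × 14 = 1470.00, centroid at (66.50, 113.00).
ΣA = 4620.00 cm², ΣAx̄ = 207270.00 cm³, ΣAȳ = 277200.00 cm³.
x̄ = 207270.00/4620.00 = 44.86 cm; ȳ = 277200.00/4620.00 = 60.00 cm.

x̄ = 44.86 cm, ȳ = 60.00 cm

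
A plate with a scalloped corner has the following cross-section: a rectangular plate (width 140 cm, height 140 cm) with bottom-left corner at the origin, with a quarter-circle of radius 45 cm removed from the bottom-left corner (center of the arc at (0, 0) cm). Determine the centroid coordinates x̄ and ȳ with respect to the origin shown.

x̄ = 74.50 cm, ȳ = 74.50 cm

plate: A = 140 × 140 = 19600.00, centroid at (70.00, 70.00).
removed quarter-circle: A = −¼π·45² = -1590.43, centroid at (19.10, 19.10).
ΣA = 18009.57 cm², ΣAx̄ = 1341625.00 cm³, ΣAȳ = 1341625.00 cm³.
x̄ = 1341625.00/18009.57 = 74.50 cm; ȳ = 1341625.00/18009.57 = 74.50 cm.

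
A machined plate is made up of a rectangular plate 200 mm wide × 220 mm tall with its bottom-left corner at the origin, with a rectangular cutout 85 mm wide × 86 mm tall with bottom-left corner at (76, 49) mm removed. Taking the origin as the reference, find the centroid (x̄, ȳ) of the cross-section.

Part | A | x̄ᵢ | ȳᵢ | A·x̄ᵢ | A·ȳᵢ
plate | 44000.00 | 100.00 | 110.00 | 4400000.00 | 4840000.00
hole | -7310.00 | 118.50 | 92.00 | -866235.00 | -672520.00
Σ | 36690.00 |  |  | 3533765.00 | 4167480.00
x̄ = 3533765.00 / 36690.00 = 96.31 mm
ȳ = 4167480.00 / 36690.00 = 113.59 mm

x̄ = 96.31 mm, ȳ = 113.59 mm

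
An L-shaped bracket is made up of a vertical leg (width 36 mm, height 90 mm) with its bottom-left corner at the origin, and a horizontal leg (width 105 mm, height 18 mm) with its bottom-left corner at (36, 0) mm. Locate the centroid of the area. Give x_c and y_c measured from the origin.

x_c = 43.97 mm, y_c = 31.74 mm

vertical leg: A = 36 × 90 = 3240.00, centroid at (18.00, 45.00).
horizontal leg: A = 105 × 18 = 1890.00, centroid at (88.50, 9.00).
ΣA = 5130.00 mm², ΣAx_c = 225585.00 mm³, ΣAy_c = 162810.00 mm³.
x_c = 225585.00/5130.00 = 43.97 mm; y_c = 162810.00/5130.00 = 31.74 mm.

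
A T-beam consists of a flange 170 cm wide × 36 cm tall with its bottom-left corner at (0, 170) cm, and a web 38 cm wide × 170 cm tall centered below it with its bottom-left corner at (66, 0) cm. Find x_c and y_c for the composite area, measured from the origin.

x_c = 85.00 cm, y_c = 135.11 cm

web: A = 38 × 170 = 6460.00, centroid at (85.00, 85.00).
flange: A = 170 × 36 = 6120.00, centroid at (85.00, 188.00).
ΣA = 12580.00 cm², ΣAx_c = 1069300.00 cm³, ΣAy_c = 1699660.00 cm³.
x_c = 1069300.00/12580.00 = 85.00 cm; y_c = 1699660.00/12580.00 = 135.11 cm.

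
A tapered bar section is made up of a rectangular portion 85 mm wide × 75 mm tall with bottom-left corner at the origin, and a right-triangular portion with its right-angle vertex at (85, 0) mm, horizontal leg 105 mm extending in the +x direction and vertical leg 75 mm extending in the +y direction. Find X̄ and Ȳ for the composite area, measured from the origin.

X̄ = 72.09 mm, Ȳ = 32.73 mm

rectangular portion: A = 85 × 75 = 6375.00, centroid at (42.50, 37.50).
triangular portion: A = ½·105·75 = 3937.50, centroid at (120.00, 25.00).
ΣA = 10312.50 mm²
ΣAX̄ = (6375.00)(42.50) + (3937.50)(120.00) = 743437.50 mm³
ΣAȲ = (6375.00)(37.50) + (3937.50)(25.00) = 337500.00 mm³
X̄ = 743437.50 / 10312.50 = 72.09 mm
Ȳ = 337500.00 / 10312.50 = 32.73 mm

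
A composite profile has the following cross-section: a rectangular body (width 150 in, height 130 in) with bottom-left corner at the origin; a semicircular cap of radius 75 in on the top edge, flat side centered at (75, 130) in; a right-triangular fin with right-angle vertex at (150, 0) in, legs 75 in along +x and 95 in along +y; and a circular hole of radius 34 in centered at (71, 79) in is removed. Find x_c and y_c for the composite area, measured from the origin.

rectangular body: A = 150 × 130 = 19500.00, centroid at (75.00, 65.00).
semicircular top: A = ½π·75² = 8835.73, centroid at (75.00, 161.83).
triangular fin: A = ½·75·95 = 3562.50, centroid at (175.00, 31.67).
hole: A = −π·34² = -3631.68, centroid at (71.00, 79.00).
ΣA = 28266.55 in²
ΣAx_c = (19500.00)(75.00) + (8835.73)(75.00) + (3562.50)(175.00) + (-3631.68)(71.00) = 2490767.84 in³
ΣAy_c = (19500.00)(65.00) + (8835.73)(161.83) + (3562.50)(31.67) + (-3631.68)(79.00) = 2523304.51 in³
x_c = 2490767.84 / 28266.55 = 88.12 in
y_c = 2523304.51 / 28266.55 = 89.27 in

x_c = 88.12 in, y_c = 89.27 in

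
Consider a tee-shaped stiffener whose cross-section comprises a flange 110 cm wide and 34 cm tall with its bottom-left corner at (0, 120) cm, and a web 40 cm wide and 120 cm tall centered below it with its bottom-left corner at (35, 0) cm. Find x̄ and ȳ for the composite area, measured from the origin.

web: A = 40 × 120 = 4800.00, centroid at (55.00, 60.00).
flange: A = 110 × 34 = 3740.00, centroid at (55.00, 137.00).
ΣA = 8540.00 cm², ΣAx̄ = 469700.00 cm³, ΣAȳ = 800380.00 cm³.
x̄ = 469700.00/8540.00 = 55.00 cm; ȳ = 800380.00/8540.00 = 93.72 cm.

x̄ = 55.00 cm, ȳ = 93.72 cm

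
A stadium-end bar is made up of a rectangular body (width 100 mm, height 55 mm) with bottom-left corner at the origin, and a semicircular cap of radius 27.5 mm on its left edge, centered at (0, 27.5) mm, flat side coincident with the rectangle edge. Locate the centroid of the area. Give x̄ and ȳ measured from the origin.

x̄ = 39.05 mm, ȳ = 27.50 mm

Part | A | x̄ᵢ | ȳᵢ | A·x̄ᵢ | A·ȳᵢ
rectangular body | 5500.00 | 50.00 | 27.50 | 275000.00 | 151250.00
semicircular end | 1187.91 | -11.67 | 27.50 | -13864.58 | 32667.65
Σ | 6687.91 |  |  | 261135.42 | 183917.65
x̄ = 261135.42 / 6687.91 = 39.05 mm
ȳ = 183917.65 / 6687.91 = 27.50 mm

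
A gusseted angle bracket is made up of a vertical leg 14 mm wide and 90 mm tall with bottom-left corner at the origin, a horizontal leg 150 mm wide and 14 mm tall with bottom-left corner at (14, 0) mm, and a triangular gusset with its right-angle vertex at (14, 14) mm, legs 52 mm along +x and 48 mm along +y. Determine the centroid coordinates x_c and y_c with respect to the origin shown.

x_c = 50.96 mm, y_c = 23.62 mm

Part | A | x̄ᵢ | ȳᵢ | A·x̄ᵢ | A·ȳᵢ
vertical leg | 1260.00 | 7.00 | 45.00 | 8820.00 | 56700.00
horizontal leg | 2100.00 | 89.00 | 7.00 | 186900.00 | 14700.00
gusset | 1248.00 | 31.33 | 30.00 | 39104.00 | 37440.00
Σ | 4608.00 |  |  | 234824.00 | 108840.00
x_c = 234824.00 / 4608.00 = 50.96 mm
y_c = 108840.00 / 4608.00 = 23.62 mm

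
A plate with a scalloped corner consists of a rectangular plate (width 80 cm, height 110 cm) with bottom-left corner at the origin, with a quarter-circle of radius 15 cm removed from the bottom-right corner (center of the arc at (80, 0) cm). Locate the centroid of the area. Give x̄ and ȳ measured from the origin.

x̄ = 39.31 cm, ȳ = 56.00 cm

plate: A = 80 × 110 = 8800.00, centroid at (40.00, 55.00).
removed quarter-circle: A = −¼π·15² = -176.71, centroid at (73.63, 6.37).
ΣA = 8623.29 cm², ΣAx̄ = 338987.83 cm³, ΣAȳ = 482875.00 cm³.
x̄ = 338987.83/8623.29 = 39.31 cm; ȳ = 482875.00/8623.29 = 56.00 cm.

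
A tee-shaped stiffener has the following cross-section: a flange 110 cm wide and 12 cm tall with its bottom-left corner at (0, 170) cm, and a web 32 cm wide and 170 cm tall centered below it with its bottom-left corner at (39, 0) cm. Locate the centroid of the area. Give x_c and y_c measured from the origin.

x_c = 55.00 cm, y_c = 102.77 cm

web: A = 32 × 170 = 5440.00, centroid at (55.00, 85.00).
flange: A = 110 × 12 = 1320.00, centroid at (55.00, 176.00).
ΣA = 6760.00 cm², ΣAx_c = 371800.00 cm³, ΣAy_c = 694720.00 cm³.
x_c = 371800.00/6760.00 = 55.00 cm; y_c = 694720.00/6760.00 = 102.77 cm.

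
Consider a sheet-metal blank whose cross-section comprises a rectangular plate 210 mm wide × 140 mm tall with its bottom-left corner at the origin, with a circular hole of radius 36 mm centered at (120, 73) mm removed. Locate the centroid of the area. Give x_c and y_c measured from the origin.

plate: A = 210 × 140 = 29400.00, centroid at (105.00, 70.00).
hole: A = −π·36² = -4071.50, centroid at (120.00, 73.00).
ΣA = 25328.50 mm²
ΣAx_c = (29400.00)(105.00) + (-4071.50)(120.00) = 2598419.51 mm³
ΣAy_c = (29400.00)(70.00) + (-4071.50)(73.00) = 1760780.20 mm³
x_c = 2598419.51 / 25328.50 = 102.59 mm
y_c = 1760780.20 / 25328.50 = 69.52 mm

x_c = 102.59 mm, y_c = 69.52 mm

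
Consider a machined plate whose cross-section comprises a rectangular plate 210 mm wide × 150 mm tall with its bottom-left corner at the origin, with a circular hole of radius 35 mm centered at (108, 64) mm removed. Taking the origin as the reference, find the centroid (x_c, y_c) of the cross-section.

Part | A | x̄ᵢ | ȳᵢ | A·x̄ᵢ | A·ȳᵢ
plate | 31500.00 | 105.00 | 75.00 | 3307500.00 | 2362500.00
hole | -3848.45 | 108.00 | 64.00 | -415632.71 | -246300.86
Σ | 27651.55 |  |  | 2891867.29 | 2116199.14
x_c = 2891867.29 / 27651.55 = 104.58 mm
y_c = 2116199.14 / 27651.55 = 76.53 mm

x_c = 104.58 mm, y_c = 76.53 mm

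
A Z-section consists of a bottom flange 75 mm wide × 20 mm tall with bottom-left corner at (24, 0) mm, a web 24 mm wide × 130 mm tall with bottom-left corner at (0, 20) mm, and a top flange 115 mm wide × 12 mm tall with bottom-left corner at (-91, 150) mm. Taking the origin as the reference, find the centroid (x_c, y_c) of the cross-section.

x_c = 13.91 mm, y_c = 82.58 mm

bottom flange: A = 75 × 20 = 1500.00, centroid at (61.50, 10.00).
web: A = 24 × 130 = 3120.00, centroid at (12.00, 85.00).
top flange: A = 115 × 12 = 1380.00, centroid at (-33.50, 156.00).
ΣA = 6000.00 mm²
ΣAx_c = (1500.00)(61.50) + (3120.00)(12.00) + (1380.00)(-33.50) = 83460.00 mm³
ΣAy_c = (1500.00)(10.00) + (3120.00)(85.00) + (1380.00)(156.00) = 495480.00 mm³
x_c = 83460.00 / 6000.00 = 13.91 mm
y_c = 495480.00 / 6000.00 = 82.58 mm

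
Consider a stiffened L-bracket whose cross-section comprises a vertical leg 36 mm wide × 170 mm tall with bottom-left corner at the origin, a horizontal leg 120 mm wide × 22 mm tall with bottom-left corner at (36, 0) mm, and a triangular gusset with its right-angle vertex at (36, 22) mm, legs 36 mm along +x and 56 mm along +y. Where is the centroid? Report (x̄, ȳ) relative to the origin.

vertical leg: A = 36 × 170 = 6120.00, centroid at (18.00, 85.00).
horizontal leg: A = 120 × 22 = 2640.00, centroid at (96.00, 11.00).
gusset: A = ½·36·56 = 1008.00, centroid at (48.00, 40.67).
ΣA = 9768.00 mm², ΣAx̄ = 411984.00 mm³, ΣAȳ = 590232.00 mm³.
x̄ = 411984.00/9768.00 = 42.18 mm; ȳ = 590232.00/9768.00 = 60.43 mm.

x̄ = 42.18 mm, ȳ = 60.43 mm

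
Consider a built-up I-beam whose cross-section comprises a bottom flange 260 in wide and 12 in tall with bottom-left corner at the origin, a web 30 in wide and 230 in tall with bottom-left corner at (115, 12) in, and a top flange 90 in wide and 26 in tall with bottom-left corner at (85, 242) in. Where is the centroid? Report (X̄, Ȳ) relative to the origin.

X̄ = 130.00 in, Ȳ = 120.69 in

bottom flange: A = 260 × 12 = 3120.00, centroid at (130.00, 6.00).
web: A = 30 × 230 = 6900.00, centroid at (130.00, 127.00).
top flange: A = 90 × 26 = 2340.00, centroid at (130.00, 255.00).
ΣA = 12360.00 in²
ΣAX̄ = (3120.00)(130.00) + (6900.00)(130.00) + (2340.00)(130.00) = 1606800.00 in³
ΣAȲ = (3120.00)(6.00) + (6900.00)(127.00) + (2340.00)(255.00) = 1491720.00 in³
X̄ = 1606800.00 / 12360.00 = 130.00 in
Ȳ = 1491720.00 / 12360.00 = 120.69 in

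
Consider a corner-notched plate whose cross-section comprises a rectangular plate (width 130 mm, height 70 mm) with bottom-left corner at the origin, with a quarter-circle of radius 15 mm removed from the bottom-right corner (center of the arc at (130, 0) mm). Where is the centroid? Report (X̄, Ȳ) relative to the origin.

Part | A | x̄ᵢ | ȳᵢ | A·x̄ᵢ | A·ȳᵢ
plate | 9100.00 | 65.00 | 35.00 | 591500.00 | 318500.00
removed quarter-circle | -176.71 | 123.63 | 6.37 | -21847.90 | -1125.00
Σ | 8923.29 |  |  | 569652.10 | 317375.00
X̄ = 569652.10 / 8923.29 = 63.84 mm
Ȳ = 317375.00 / 8923.29 = 35.57 mm

X̄ = 63.84 mm, Ȳ = 35.57 mm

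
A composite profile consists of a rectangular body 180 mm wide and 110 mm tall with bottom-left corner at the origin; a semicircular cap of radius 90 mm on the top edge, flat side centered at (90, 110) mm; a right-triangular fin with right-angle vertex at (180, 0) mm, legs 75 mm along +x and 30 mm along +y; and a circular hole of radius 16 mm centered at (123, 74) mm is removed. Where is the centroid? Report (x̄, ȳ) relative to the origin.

rectangular body: A = 180 × 110 = 19800.00, centroid at (90.00, 55.00).
semicircular top: A = ½π·90² = 12723.45, centroid at (90.00, 148.20).
triangular fin: A = ½·75·30 = 1125.00, centroid at (205.00, 10.00).
hole: A = −π·16² = -804.25, centroid at (123.00, 74.00).
ΣA = 32844.20 mm²
ΣAx̄ = (19800.00)(90.00) + (12723.45)(90.00) + (1125.00)(205.00) + (-804.25)(123.00) = 3058813.05 mm³
ΣAȳ = (19800.00)(55.00) + (12723.45)(148.20) + (1125.00)(10.00) + (-804.25)(74.00) = 2926315.20 mm³
x̄ = 3058813.05 / 32844.20 = 93.13 mm
ȳ = 2926315.20 / 32844.20 = 89.10 mm

x̄ = 93.13 mm, ȳ = 89.10 mm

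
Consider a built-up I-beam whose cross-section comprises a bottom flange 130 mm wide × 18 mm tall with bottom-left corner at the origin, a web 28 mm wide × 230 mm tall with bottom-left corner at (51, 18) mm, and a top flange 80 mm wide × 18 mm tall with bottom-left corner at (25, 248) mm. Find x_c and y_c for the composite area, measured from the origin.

Part | A | x̄ᵢ | ȳᵢ | A·x̄ᵢ | A·ȳᵢ
bottom flange | 2340.00 | 65.00 | 9.00 | 152100.00 | 21060.00
web | 6440.00 | 65.00 | 133.00 | 418600.00 | 856520.00
top flange | 1440.00 | 65.00 | 257.00 | 93600.00 | 370080.00
Σ | 10220.00 |  |  | 664300.00 | 1247660.00
x_c = 664300.00 / 10220.00 = 65.00 mm
y_c = 1247660.00 / 10220.00 = 122.08 mm

x_c = 65.00 mm, y_c = 122.08 mm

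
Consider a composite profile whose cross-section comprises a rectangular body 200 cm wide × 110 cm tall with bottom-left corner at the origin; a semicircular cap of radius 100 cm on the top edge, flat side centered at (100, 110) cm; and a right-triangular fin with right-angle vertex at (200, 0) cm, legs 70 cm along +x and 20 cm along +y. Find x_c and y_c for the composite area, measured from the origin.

Part | A | x̄ᵢ | ȳᵢ | A·x̄ᵢ | A·ȳᵢ
rectangular body | 22000.00 | 100.00 | 55.00 | 2200000.00 | 1210000.00
semicircular top | 15707.96 | 100.00 | 152.44 | 1570796.33 | 2394542.63
triangular fin | 700.00 | 223.33 | 6.67 | 156333.33 | 4666.67
Σ | 38407.96 |  |  | 3927129.66 | 3609209.29
x_c = 3927129.66 / 38407.96 = 102.25 cm
y_c = 3609209.29 / 38407.96 = 93.97 cm

x_c = 102.25 cm, y_c = 93.97 cm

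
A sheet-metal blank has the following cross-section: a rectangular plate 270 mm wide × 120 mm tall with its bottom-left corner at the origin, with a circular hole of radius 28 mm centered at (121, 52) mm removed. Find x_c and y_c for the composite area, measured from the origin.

Part | A | x̄ᵢ | ȳᵢ | A·x̄ᵢ | A·ȳᵢ
plate | 32400.00 | 135.00 | 60.00 | 4374000.00 | 1944000.00
hole | -2463.01 | 121.00 | 52.00 | -298024.05 | -128076.45
Σ | 29936.99 |  |  | 4075975.95 | 1815923.55
x_c = 4075975.95 / 29936.99 = 136.15 mm
y_c = 1815923.55 / 29936.99 = 60.66 mm

x_c = 136.15 mm, y_c = 60.66 mm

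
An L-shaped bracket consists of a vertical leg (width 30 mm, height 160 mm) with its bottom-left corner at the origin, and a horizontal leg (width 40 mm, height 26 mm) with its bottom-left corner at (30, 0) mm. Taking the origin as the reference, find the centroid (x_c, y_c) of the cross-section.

vertical leg: A = 30 × 160 = 4800.00, centroid at (15.00, 80.00).
horizontal leg: A = 40 × 26 = 1040.00, centroid at (50.00, 13.00).
ΣA = 5840.00 mm²
ΣAx_c = (4800.00)(15.00) + (1040.00)(50.00) = 124000.00 mm³
ΣAy_c = (4800.00)(80.00) + (1040.00)(13.00) = 397520.00 mm³
x_c = 124000.00 / 5840.00 = 21.23 mm
y_c = 397520.00 / 5840.00 = 68.07 mm

x_c = 21.23 mm, y_c = 68.07 mm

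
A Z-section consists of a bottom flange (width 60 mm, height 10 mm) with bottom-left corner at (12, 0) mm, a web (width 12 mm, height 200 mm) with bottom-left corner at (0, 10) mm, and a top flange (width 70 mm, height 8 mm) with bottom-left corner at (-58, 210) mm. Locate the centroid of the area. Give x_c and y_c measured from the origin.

x_c = 7.51 mm, y_c = 108.66 mm

Part | A | x̄ᵢ | ȳᵢ | A·x̄ᵢ | A·ȳᵢ
bottom flange | 600.00 | 42.00 | 5.00 | 25200.00 | 3000.00
web | 2400.00 | 6.00 | 110.00 | 14400.00 | 264000.00
top flange | 560.00 | -23.00 | 214.00 | -12880.00 | 119840.00
Σ | 3560.00 |  |  | 26720.00 | 386840.00
x_c = 26720.00 / 3560.00 = 7.51 mm
y_c = 386840.00 / 3560.00 = 108.66 mm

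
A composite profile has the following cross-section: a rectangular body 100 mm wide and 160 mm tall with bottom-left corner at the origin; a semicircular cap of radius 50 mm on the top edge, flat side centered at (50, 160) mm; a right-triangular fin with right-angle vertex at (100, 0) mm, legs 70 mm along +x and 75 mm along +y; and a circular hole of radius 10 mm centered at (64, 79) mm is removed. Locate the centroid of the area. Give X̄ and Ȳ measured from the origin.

X̄ = 58.46 mm, Ȳ = 91.40 mm

rectangular body: A = 100 × 160 = 16000.00, centroid at (50.00, 80.00).
semicircular top: A = ½π·50² = 3926.99, centroid at (50.00, 181.22).
triangular fin: A = ½·70·75 = 2625.00, centroid at (123.33, 25.00).
hole: A = −π·10² = -314.16, centroid at (64.00, 79.00).
ΣA = 22237.83 mm², ΣAX̄ = 1299993.35 mm³, ΣAȲ = 2032458.28 mm³.
X̄ = 1299993.35/22237.83 = 58.46 mm; Ȳ = 2032458.28/22237.83 = 91.40 mm.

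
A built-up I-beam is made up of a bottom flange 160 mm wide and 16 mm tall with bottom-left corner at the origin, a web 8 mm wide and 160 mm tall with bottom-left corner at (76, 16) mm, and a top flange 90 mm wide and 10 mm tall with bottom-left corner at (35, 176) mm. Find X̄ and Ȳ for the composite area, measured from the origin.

X̄ = 80.00 mm, Ȳ = 64.61 mm

bottom flange: A = 160 × 16 = 2560.00, centroid at (80.00, 8.00).
web: A = 8 × 160 = 1280.00, centroid at (80.00, 96.00).
top flange: A = 90 × 10 = 900.00, centroid at (80.00, 181.00).
ΣA = 4740.00 mm²
ΣAX̄ = (2560.00)(80.00) + (1280.00)(80.00) + (900.00)(80.00) = 379200.00 mm³
ΣAȲ = (2560.00)(8.00) + (1280.00)(96.00) + (900.00)(181.00) = 306260.00 mm³
X̄ = 379200.00 / 4740.00 = 80.00 mm
Ȳ = 306260.00 / 4740.00 = 64.61 mm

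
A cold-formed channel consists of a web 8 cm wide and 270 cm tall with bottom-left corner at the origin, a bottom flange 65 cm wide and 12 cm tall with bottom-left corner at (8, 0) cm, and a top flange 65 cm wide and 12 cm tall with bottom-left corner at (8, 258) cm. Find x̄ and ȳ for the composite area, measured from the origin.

x̄ = 19.31 cm, ȳ = 135.00 cm

web: A = 8 × 270 = 2160.00, centroid at (4.00, 135.00).
bottom flange: A = 65 × 12 = 780.00, centroid at (40.50, 6.00).
top flange: A = 65 × 12 = 780.00, centroid at (40.50, 264.00).
ΣA = 3720.00 cm², ΣAx̄ = 71820.00 cm³, ΣAȳ = 502200.00 cm³.
x̄ = 71820.00/3720.00 = 19.31 cm; ȳ = 502200.00/3720.00 = 135.00 cm.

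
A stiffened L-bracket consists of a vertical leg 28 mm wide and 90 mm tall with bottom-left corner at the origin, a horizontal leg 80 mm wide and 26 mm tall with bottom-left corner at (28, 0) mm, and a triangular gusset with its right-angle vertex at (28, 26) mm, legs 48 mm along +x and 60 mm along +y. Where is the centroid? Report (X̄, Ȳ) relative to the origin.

X̄ = 39.75 mm, Ȳ = 34.22 mm

vertical leg: A = 28 × 90 = 2520.00, centroid at (14.00, 45.00).
horizontal leg: A = 80 × 26 = 2080.00, centroid at (68.00, 13.00).
gusset: A = ½·48·60 = 1440.00, centroid at (44.00, 46.00).
ΣA = 6040.00 mm², ΣAX̄ = 240080.00 mm³, ΣAȲ = 206680.00 mm³.
X̄ = 240080.00/6040.00 = 39.75 mm; Ȳ = 206680.00/6040.00 = 34.22 mm.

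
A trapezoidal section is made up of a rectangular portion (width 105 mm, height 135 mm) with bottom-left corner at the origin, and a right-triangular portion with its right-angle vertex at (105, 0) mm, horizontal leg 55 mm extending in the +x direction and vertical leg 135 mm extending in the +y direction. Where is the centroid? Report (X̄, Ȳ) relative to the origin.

Part | A | x̄ᵢ | ȳᵢ | A·x̄ᵢ | A·ȳᵢ
rectangular portion | 14175.00 | 52.50 | 67.50 | 744187.50 | 956812.50
triangular portion | 3712.50 | 123.33 | 45.00 | 457875.00 | 167062.50
Σ | 17887.50 |  |  | 1202062.50 | 1123875.00
X̄ = 1202062.50 / 17887.50 = 67.20 mm
Ȳ = 1123875.00 / 17887.50 = 62.83 mm

X̄ = 67.20 mm, Ȳ = 62.83 mm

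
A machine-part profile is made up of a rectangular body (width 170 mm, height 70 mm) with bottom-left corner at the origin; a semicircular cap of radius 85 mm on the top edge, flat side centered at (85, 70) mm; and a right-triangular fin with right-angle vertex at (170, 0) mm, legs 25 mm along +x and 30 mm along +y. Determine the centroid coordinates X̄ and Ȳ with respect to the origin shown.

rectangular body: A = 170 × 70 = 11900.00, centroid at (85.00, 35.00).
semicircular top: A = ½π·85² = 11349.00, centroid at (85.00, 106.08).
triangular fin: A = ½·25·30 = 375.00, centroid at (178.33, 10.00).
ΣA = 23624.00 mm², ΣAX̄ = 2043040.29 mm³, ΣAȲ = 1624096.91 mm³.
X̄ = 2043040.29/23624.00 = 86.48 mm; Ȳ = 1624096.91/23624.00 = 68.75 mm.

X̄ = 86.48 mm, Ȳ = 68.75 mm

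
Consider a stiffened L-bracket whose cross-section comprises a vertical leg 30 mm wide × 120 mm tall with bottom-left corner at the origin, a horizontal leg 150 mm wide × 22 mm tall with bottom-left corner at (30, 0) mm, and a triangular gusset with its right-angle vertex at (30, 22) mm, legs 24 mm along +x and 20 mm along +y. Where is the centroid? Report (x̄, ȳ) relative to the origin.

x̄ = 57.37 mm, ȳ = 36.30 mm

Part | A | x̄ᵢ | ȳᵢ | A·x̄ᵢ | A·ȳᵢ
vertical leg | 3600.00 | 15.00 | 60.00 | 54000.00 | 216000.00
horizontal leg | 3300.00 | 105.00 | 11.00 | 346500.00 | 36300.00
gusset | 240.00 | 38.00 | 28.67 | 9120.00 | 6880.00
Σ | 7140.00 |  |  | 409620.00 | 259180.00
x̄ = 409620.00 / 7140.00 = 57.37 mm
ȳ = 259180.00 / 7140.00 = 36.30 mm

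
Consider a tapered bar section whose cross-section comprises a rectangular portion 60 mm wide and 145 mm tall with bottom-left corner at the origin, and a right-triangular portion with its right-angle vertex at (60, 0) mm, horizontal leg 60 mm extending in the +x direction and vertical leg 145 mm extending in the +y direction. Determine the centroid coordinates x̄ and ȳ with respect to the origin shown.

rectangular portion: A = 60 × 145 = 8700.00, centroid at (30.00, 72.50).
triangular portion: A = ½·60·145 = 4350.00, centroid at (80.00, 48.33).
ΣA = 13050.00 mm², ΣAx̄ = 609000.00 mm³, ΣAȳ = 841000.00 mm³.
x̄ = 609000.00/13050.00 = 46.67 mm; ȳ = 841000.00/13050.00 = 64.44 mm.

x̄ = 46.67 mm, ȳ = 64.44 mm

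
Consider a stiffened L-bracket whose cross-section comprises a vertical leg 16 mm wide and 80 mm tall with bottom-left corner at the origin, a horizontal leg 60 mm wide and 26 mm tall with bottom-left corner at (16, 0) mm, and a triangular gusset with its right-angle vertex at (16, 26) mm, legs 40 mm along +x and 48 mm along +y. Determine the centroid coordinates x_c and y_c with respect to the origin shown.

x_c = 28.99 mm, y_c = 29.42 mm

vertical leg: A = 16 × 80 = 1280.00, centroid at (8.00, 40.00).
horizontal leg: A = 60 × 26 = 1560.00, centroid at (46.00, 13.00).
gusset: A = ½·40·48 = 960.00, centroid at (29.33, 42.00).
ΣA = 3800.00 mm²
ΣAx_c = (1280.00)(8.00) + (1560.00)(46.00) + (960.00)(29.33) = 110160.00 mm³
ΣAy_c = (1280.00)(40.00) + (1560.00)(13.00) + (960.00)(42.00) = 111800.00 mm³
x_c = 110160.00 / 3800.00 = 28.99 mm
y_c = 111800.00 / 3800.00 = 29.42 mm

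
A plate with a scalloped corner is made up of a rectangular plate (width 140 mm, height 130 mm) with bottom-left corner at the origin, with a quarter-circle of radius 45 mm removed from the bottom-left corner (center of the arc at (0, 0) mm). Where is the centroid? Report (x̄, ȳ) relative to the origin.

x̄ = 74.87 mm, ȳ = 69.40 mm

plate: A = 140 × 130 = 18200.00, centroid at (70.00, 65.00).
removed quarter-circle: A = −¼π·45² = -1590.43, centroid at (19.10, 19.10).
ΣA = 16609.57 mm², ΣAx̄ = 1243625.00 mm³, ΣAȳ = 1152625.00 mm³.
x̄ = 1243625.00/16609.57 = 74.87 mm; ȳ = 1152625.00/16609.57 = 69.40 mm.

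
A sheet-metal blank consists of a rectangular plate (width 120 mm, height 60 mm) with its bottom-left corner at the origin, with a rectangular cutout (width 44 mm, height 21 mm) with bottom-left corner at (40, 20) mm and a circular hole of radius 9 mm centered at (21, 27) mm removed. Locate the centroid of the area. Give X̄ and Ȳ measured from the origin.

X̄ = 61.34 mm, Ȳ = 30.05 mm

plate: A = 120 × 60 = 7200.00, centroid at (60.00, 30.00).
hole 1: A = −(44 × 21) = -924.00, centroid at (62.00, 30.50).
hole 2: A = −π·9² = -254.47, centroid at (21.00, 27.00).
ΣA = 6021.53 mm², ΣAX̄ = 369368.15 mm³, ΣAȲ = 180947.34 mm³.
X̄ = 369368.15/6021.53 = 61.34 mm; Ȳ = 180947.34/6021.53 = 30.05 mm.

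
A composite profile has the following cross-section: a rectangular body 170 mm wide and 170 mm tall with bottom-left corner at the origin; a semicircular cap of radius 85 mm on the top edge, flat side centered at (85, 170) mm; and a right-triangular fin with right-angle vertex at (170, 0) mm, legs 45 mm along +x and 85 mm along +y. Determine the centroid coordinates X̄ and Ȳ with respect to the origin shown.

rectangular body: A = 170 × 170 = 28900.00, centroid at (85.00, 85.00).
semicircular top: A = ½π·85² = 11349.00, centroid at (85.00, 206.08).
triangular fin: A = ½·45·85 = 1912.50, centroid at (185.00, 28.33).
ΣA = 42161.50 mm², ΣAX̄ = 3774977.79 mm³, ΣAȲ = 4849434.76 mm³.
X̄ = 3774977.79/42161.50 = 89.54 mm; Ȳ = 4849434.76/42161.50 = 115.02 mm.

X̄ = 89.54 mm, Ȳ = 115.02 mm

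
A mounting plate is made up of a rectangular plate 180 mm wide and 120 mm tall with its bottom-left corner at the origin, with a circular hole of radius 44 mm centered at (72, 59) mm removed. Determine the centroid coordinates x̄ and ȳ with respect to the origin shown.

plate: A = 180 × 120 = 21600.00, centroid at (90.00, 60.00).
hole: A = −π·44² = -6082.12, centroid at (72.00, 59.00).
ΣA = 15517.88 mm²
ΣAx̄ = (21600.00)(90.00) + (-6082.12)(72.00) = 1506087.12 mm³
ΣAȳ = (21600.00)(60.00) + (-6082.12)(59.00) = 937154.72 mm³
x̄ = 1506087.12 / 15517.88 = 97.05 mm
ȳ = 937154.72 / 15517.88 = 60.39 mm

x̄ = 97.05 mm, ȳ = 60.39 mm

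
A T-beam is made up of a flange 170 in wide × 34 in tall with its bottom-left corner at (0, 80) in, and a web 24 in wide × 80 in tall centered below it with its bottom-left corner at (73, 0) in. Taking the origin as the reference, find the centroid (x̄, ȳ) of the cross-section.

x̄ = 85.00 in, ȳ = 82.79 in

web: A = 24 × 80 = 1920.00, centroid at (85.00, 40.00).
flange: A = 170 × 34 = 5780.00, centroid at (85.00, 97.00).
ΣA = 7700.00 in²
ΣAx̄ = (1920.00)(85.00) + (5780.00)(85.00) = 654500.00 in³
ΣAȳ = (1920.00)(40.00) + (5780.00)(97.00) = 637460.00 in³
x̄ = 654500.00 / 7700.00 = 85.00 in
ȳ = 637460.00 / 7700.00 = 82.79 in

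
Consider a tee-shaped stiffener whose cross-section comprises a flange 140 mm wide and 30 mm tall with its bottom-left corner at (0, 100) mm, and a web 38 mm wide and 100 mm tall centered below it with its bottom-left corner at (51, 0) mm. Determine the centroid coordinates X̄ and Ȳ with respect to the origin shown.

X̄ = 70.00 mm, Ȳ = 84.12 mm

web: A = 38 × 100 = 3800.00, centroid at (70.00, 50.00).
flange: A = 140 × 30 = 4200.00, centroid at (70.00, 115.00).
ΣA = 8000.00 mm², ΣAX̄ = 560000.00 mm³, ΣAȲ = 673000.00 mm³.
X̄ = 560000.00/8000.00 = 70.00 mm; Ȳ = 673000.00/8000.00 = 84.12 mm.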